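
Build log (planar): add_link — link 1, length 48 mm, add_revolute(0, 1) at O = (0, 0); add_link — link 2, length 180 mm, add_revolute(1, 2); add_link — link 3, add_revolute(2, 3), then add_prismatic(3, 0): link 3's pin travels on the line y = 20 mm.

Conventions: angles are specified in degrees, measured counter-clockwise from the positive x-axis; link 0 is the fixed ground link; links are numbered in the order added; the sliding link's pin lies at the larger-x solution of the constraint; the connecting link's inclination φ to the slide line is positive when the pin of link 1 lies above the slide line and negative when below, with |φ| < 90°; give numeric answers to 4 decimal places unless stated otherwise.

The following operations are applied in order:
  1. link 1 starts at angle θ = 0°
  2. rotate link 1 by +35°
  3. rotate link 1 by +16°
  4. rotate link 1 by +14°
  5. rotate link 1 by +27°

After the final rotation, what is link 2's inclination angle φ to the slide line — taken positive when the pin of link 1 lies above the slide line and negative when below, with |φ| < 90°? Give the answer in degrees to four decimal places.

geometry: r = 48 mm, L = 180 mm, e = 20 mm; θ starts at 0°
rotate link 1 by +35°: θ ← 0° +35° = 35°
rotate link 1 by +16°: θ ← 35° +16° = 51°
rotate link 1 by +14°: θ ← 51° +14° = 65°
rotate link 1 by +27°: θ ← 65° +27° = 92°
h = r sin θ − e = 47.970760 − 20 = 27.970760
sin φ = h / L = 27.970760 / 180 = 0.15539311
φ = arcsin(0.15539311) = 8.939596°

8.9396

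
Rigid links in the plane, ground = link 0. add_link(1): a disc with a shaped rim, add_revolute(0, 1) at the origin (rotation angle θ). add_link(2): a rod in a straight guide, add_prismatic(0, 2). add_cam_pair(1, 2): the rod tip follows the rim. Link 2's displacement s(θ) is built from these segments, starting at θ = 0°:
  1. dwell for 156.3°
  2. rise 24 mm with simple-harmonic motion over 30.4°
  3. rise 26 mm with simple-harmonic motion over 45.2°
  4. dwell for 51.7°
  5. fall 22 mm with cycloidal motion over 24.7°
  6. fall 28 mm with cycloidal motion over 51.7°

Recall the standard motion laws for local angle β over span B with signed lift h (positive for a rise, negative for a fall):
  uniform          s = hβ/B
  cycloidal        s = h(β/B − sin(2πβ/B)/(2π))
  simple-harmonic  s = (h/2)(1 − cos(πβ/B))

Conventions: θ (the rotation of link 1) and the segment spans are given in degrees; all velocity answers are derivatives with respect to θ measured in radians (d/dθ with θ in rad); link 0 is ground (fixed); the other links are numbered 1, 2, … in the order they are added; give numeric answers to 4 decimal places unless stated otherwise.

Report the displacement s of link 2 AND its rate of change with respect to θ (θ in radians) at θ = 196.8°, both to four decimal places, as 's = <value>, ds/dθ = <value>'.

segment 1 (0° to 156.3°, dwell): s unchanged at 0.0000
segment 2 (156.3° to 186.7°, simple-harmonic, h = 24) is passed completely: s = 0.0000 + (24) = 24.0000
θ = 196.8° falls in segment 3 (186.7° to 231.9°, simple-harmonic, h = 26): β = 196.8 − 186.7 = 10.1°, B = 45.2°; Δs = 26/2·(1 − cos(π·0.2235)) = 3.0738; s = 24.0000 + 3.0738 = 27.0738
velocity in seg [186.7°–231.9°] (simple-harmonic), θ in radians: β = 10.1° = 0.1763 rad, B = 45.2° = 0.7889 rad; ds/dθ = (πh/(2B)) sin(πβ/B) = (π·26/(2·0.7889)) sin(π·0.2235) = 33.429943 mm/rad

s = 27.0738, ds/dθ = 33.4299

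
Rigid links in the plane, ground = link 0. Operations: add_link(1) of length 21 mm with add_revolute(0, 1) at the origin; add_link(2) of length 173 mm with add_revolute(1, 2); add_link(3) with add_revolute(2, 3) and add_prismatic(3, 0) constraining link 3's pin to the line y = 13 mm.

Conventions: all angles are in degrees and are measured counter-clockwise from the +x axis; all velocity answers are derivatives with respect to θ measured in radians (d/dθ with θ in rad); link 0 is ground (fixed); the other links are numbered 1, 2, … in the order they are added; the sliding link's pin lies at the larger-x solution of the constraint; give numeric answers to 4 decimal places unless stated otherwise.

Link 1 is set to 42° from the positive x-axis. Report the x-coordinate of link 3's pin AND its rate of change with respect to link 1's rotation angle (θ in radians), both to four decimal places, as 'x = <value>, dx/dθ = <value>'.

geometry: r = 21 mm, L = 173 mm, e = 13 mm
crank pin P = (r cos θ, r sin θ) = (15.606041, 14.051743)
h = r sin θ − e = 14.051743 − 13 = 1.051743
x = r cos θ + √(L² − h²) = 15.606041 + 172.996803 = 188.602844
dx/dθ = −r sin θ − h·r cos θ/√(L² − h²) (θ in radians; h = 1.051743) = -14.146620

x = 188.6028, dx/dθ = -14.1466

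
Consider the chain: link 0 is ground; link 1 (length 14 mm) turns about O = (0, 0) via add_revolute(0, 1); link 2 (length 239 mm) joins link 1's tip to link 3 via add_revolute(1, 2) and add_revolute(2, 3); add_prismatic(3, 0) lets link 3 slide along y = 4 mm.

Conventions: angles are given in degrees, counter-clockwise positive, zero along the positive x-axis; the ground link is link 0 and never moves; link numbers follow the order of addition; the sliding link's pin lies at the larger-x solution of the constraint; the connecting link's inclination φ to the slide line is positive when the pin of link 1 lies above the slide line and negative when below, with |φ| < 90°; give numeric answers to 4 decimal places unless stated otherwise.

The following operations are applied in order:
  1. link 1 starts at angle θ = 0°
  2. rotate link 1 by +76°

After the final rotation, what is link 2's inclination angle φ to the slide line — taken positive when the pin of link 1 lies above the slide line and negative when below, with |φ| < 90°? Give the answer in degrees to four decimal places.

geometry: r = 14 mm, L = 239 mm, e = 4 mm; θ starts at 0°
rotate link 1 by +76°: θ ← 0° +76° = 76°
h = r sin θ − e = 13.584140 − 4 = 9.584140
sin φ = h / L = 9.584140 / 239 = 0.04010100
φ = arcsin(0.04010100) = 2.298235°

2.2982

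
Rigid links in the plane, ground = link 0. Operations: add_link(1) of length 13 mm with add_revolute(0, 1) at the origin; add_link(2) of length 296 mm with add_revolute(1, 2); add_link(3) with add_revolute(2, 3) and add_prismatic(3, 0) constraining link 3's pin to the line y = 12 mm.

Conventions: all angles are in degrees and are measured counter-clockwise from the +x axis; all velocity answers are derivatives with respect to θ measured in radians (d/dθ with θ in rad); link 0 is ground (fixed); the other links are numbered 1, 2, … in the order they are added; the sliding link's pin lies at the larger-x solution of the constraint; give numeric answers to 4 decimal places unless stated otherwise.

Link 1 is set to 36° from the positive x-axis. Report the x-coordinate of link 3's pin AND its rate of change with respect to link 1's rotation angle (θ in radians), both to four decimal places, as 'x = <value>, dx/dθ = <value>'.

geometry: r = 13 mm, L = 296 mm, e = 12 mm
crank pin P = (r cos θ, r sin θ) = (10.517221, 7.641208)
h = r sin θ − e = 7.641208 − 12 = -4.358792
x = r cos θ + √(L² − h²) = 10.517221 + 295.967905 = 306.485126
dx/dθ = −r sin θ − h·r cos θ/√(L² − h²) (θ in radians; h = -4.358792) = -7.486319

x = 306.4851, dx/dθ = -7.4863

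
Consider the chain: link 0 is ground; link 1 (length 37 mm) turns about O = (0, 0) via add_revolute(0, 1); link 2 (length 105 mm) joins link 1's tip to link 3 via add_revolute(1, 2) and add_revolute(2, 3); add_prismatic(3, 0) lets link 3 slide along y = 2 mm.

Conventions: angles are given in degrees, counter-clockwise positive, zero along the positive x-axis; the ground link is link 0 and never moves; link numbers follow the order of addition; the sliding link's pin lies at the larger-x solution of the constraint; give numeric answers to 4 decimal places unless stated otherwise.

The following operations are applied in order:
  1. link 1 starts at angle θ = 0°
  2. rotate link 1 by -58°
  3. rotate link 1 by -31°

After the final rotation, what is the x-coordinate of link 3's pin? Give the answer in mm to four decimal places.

geometry: r = 37 mm, L = 105 mm, e = 2 mm; θ starts at 0°
rotate link 1 by -58°: θ ← 0° -58° = -58°
rotate link 1 by -31°: θ ← -58° -31° = -89°
crank pin P = (r cos θ, r sin θ) = (0.645739, -36.994365)
h = r sin θ − e = -36.994365 − 2 = -38.994365
x = r cos θ + √(L² − h²) = 0.645739 + 97.490715 = 98.136454

98.1365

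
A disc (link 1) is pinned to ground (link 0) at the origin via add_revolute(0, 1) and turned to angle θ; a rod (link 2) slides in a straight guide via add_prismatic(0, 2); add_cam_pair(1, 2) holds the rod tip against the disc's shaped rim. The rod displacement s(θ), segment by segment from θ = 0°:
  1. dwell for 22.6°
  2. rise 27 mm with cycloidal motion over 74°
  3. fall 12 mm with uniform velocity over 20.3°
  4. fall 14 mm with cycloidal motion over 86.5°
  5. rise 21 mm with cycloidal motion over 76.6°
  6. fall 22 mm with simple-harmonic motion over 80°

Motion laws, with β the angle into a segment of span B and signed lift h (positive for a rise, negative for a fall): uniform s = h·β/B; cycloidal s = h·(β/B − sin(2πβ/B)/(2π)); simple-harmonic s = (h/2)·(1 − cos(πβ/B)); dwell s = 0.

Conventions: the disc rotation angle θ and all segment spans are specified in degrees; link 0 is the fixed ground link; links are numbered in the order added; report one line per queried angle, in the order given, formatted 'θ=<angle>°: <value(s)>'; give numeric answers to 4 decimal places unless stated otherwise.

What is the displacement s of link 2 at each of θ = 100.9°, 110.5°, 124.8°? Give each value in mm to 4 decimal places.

segment 1 (0° to 22.6°, dwell): s unchanged at 0.0000
segment 2 (22.6° to 96.6°, cycloidal, h = 27) is passed completely: s = 0.0000 + (27) = 27.0000
θ = 100.9° falls in segment 3 (96.6° to 116.9°, uniform, h = -12): β = 100.9 − 96.6 = 4.3°, B = 20.3°; Δs = -12·4.3/20.3 = -2.5419; s = 27.0000 − 2.5419 = 24.4581
θ = 110.5° falls in segment 3 (96.6° to 116.9°, uniform, h = -12): β = 110.5 − 96.6 = 13.9°, B = 20.3°; Δs = -12·13.9/20.3 = -8.2167; s = 27.0000 − 8.2167 = 18.7833
segment 3 (96.6° to 116.9°, uniform, h = -12) is passed completely: s = 27.0000 + (-12) = 15.0000
θ = 124.8° falls in segment 4 (116.9° to 203.4°, cycloidal, h = -14): β = 124.8 − 116.9 = 7.9°, B = 86.5°; Δs = -14·(0.0913 − sin(2π·0.0913)/(2π)) = -0.0690; s = 15.0000 − 0.0690 = 14.9310

θ=100.9°: 24.4581
θ=110.5°: 18.7833
θ=124.8°: 14.9310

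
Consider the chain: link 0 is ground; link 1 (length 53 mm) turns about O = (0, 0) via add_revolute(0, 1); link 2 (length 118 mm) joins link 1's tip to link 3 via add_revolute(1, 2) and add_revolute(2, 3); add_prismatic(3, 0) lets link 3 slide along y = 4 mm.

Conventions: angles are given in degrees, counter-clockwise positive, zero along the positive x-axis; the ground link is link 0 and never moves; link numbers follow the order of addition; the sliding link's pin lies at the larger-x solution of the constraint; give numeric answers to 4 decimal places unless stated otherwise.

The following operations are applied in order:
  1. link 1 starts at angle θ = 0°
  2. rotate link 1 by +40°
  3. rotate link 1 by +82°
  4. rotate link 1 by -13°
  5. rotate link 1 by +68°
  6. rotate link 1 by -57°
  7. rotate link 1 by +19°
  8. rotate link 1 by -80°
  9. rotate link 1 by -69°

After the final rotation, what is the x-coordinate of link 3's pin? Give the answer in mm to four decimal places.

geometry: r = 53 mm, L = 118 mm, e = 4 mm; θ starts at 0°
rotate link 1 by +40°: θ ← 0° +40° = 40°
rotate link 1 by +82°: θ ← 40° +82° = 122°
rotate link 1 by -13°: θ ← 122° -13° = 109°
rotate link 1 by +68°: θ ← 109° +68° = 177°
rotate link 1 by -57°: θ ← 177° -57° = 120°
rotate link 1 by +19°: θ ← 120° +19° = 139°
rotate link 1 by -80°: θ ← 139° -80° = 59°
rotate link 1 by -69°: θ ← 59° -69° = -10°
crank pin P = (r cos θ, r sin θ) = (52.194811, -9.203353)
h = r sin θ − e = -9.203353 − 4 = -13.203353
x = r cos θ + √(L² − h²) = 52.194811 + 117.258993 = 169.453804

169.4538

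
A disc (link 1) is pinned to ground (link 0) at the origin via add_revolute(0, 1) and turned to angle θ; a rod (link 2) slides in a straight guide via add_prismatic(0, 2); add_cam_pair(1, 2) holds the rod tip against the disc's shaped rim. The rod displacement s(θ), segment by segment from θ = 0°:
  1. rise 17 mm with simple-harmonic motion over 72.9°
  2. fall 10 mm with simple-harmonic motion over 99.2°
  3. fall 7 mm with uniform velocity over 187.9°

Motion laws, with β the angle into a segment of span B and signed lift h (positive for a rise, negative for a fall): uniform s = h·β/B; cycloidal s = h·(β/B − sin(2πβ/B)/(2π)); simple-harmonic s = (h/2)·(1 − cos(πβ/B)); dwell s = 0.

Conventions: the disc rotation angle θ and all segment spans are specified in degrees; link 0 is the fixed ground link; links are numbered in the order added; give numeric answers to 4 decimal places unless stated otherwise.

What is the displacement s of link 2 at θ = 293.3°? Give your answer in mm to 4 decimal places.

segment 1 (0° to 72.9°, simple-harmonic, h = 17) is passed completely: s = 0.0000 + (17) = 17.0000
segment 2 (72.9° to 172.1°, simple-harmonic, h = -10) is passed completely: s = 17.0000 + (-10) = 7.0000
θ = 293.3° falls in segment 3 (172.1° to 360°, uniform, h = -7): β = 293.3 − 172.1 = 121.2°, B = 187.9°; Δs = -7·121.2/187.9 = -4.5152; s = 7.0000 − 4.5152 = 2.4848

2.4848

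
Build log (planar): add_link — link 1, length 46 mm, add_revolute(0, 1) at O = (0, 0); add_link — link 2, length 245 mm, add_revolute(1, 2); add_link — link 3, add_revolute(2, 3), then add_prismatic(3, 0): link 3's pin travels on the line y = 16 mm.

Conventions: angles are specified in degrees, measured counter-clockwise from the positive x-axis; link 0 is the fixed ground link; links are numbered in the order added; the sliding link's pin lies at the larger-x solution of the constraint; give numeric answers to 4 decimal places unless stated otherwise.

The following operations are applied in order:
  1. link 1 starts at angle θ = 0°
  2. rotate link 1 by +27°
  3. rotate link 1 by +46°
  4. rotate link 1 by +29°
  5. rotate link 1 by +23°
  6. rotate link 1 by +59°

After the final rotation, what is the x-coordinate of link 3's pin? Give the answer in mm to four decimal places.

geometry: r = 46 mm, L = 245 mm, e = 16 mm; θ starts at 0°
rotate link 1 by +27°: θ ← 0° +27° = 27°
rotate link 1 by +46°: θ ← 27° +46° = 73°
rotate link 1 by +29°: θ ← 73° +29° = 102°
rotate link 1 by +23°: θ ← 102° +23° = 125°
rotate link 1 by +59°: θ ← 125° +59° = 184°
crank pin P = (r cos θ, r sin θ) = (-45.887946, -3.208798)
h = r sin θ − e = -3.208798 − 16 = -19.208798
x = r cos θ + √(L² − h²) = -45.887946 + 244.245823 = 198.357877

198.3579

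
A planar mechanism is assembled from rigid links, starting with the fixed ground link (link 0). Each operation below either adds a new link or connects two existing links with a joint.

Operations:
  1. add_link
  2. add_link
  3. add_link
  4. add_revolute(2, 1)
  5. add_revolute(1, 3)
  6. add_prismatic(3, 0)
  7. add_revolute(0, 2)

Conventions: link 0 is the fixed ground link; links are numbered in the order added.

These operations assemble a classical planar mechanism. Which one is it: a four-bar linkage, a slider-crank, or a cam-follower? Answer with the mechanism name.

links: 4 (incl. ground); joints: 3 revolute, 1 prismatic, 0 higher (cam) pair, forming one closed loop
4 links, 3 revolutes + 1 prismatic in one loop → slider-crank

slider-crank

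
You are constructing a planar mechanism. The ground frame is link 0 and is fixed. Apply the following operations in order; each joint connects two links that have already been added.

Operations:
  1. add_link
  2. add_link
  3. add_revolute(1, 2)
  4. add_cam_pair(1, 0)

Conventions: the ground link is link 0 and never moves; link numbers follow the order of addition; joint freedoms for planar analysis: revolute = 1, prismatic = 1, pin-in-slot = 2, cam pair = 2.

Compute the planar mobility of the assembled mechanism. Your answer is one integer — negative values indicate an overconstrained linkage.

L=1 J1=0 J2=0
add link → L=2 J1=0 J2=0
add link → L=3 J1=0 J2=0
R@1,2 dof=1 J1 → L=3 J1=1 J2=0
C@1,0 dof=2 J2 → L=3 J1=1 J2=1
M=3(L−1)−2J1−J2=3·2−2·1−1=3

M = 3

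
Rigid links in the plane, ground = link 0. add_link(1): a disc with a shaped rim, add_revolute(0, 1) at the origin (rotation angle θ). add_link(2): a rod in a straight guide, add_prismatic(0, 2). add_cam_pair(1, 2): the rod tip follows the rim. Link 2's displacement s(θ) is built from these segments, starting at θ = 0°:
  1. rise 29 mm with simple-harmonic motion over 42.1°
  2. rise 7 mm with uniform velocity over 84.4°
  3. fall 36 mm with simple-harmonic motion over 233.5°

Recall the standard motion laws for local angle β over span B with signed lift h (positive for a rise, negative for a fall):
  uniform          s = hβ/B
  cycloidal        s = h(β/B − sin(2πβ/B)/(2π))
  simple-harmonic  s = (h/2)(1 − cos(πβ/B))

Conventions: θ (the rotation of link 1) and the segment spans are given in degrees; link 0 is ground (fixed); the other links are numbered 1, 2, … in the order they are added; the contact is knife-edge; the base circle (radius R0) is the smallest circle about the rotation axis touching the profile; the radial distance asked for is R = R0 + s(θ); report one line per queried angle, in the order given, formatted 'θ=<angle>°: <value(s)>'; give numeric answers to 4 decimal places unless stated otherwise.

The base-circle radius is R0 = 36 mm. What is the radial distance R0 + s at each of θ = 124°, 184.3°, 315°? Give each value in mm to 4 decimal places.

segment 1 (0° to 42.1°, simple-harmonic, h = 29) is passed completely: s = 0.0000 + (29) = 29.0000
θ = 124° falls in segment 2 (42.1° to 126.5°, uniform, h = 7): β = 124 − 42.1 = 81.9°, B = 84.4°; Δs = 7·81.9/84.4 = 6.7927; s = 29.0000 + 6.7927 = 35.7927
segment 2 (42.1° to 126.5°, uniform, h = 7) is passed completely: s = 29.0000 + (7) = 36.0000
θ = 184.3° falls in segment 3 (126.5° to 360°, simple-harmonic, h = -36): β = 184.3 − 126.5 = 57.8°, B = 233.5°; Δs = -36/2·(1 − cos(π·0.2475)) = -5.1740; s = 36.0000 − 5.1740 = 30.8260
θ = 315° falls in segment 3 (126.5° to 360°, simple-harmonic, h = -36): β = 315 − 126.5 = 188.5°, B = 233.5°; Δs = -36/2·(1 − cos(π·0.8073)) = -32.8005; s = 36.0000 − 32.8005 = 3.1995
θ=124°: R = R0 + s = 36 + 35.7927 = 71.7927
θ=184.3°: R = R0 + s = 36 + 30.8260 = 66.8260
θ=315°: R = R0 + s = 36 + 3.1995 = 39.1995

θ=124°: 71.7927
θ=184.3°: 66.8260
θ=315°: 39.1995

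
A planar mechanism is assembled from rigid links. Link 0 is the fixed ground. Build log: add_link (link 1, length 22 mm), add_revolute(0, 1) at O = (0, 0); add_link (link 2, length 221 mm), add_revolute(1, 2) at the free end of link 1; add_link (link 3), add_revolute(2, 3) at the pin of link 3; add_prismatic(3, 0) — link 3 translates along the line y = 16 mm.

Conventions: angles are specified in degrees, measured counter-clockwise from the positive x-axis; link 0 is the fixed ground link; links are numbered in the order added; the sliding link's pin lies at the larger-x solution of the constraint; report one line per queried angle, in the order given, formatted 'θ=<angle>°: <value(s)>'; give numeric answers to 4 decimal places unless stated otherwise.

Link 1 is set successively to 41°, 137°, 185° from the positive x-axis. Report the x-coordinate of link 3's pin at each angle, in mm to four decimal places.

geometry: r = 22 mm, L = 221 mm, e = 16 mm
θ=41°: crank pin P = (r cos θ, r sin θ) = (16.603611, 14.433299)
θ=41°: h = r sin θ − e = 14.433299 − 16 = -1.566701
θ=41°: x = r cos θ + √(L² − h²) = 16.603611 + 220.994447 = 237.598057
θ=137°: crank pin P = (r cos θ, r sin θ) = (-16.089781, 15.003964)
θ=137°: h = r sin θ − e = 15.003964 − 16 = -0.996036
θ=137°: x = r cos θ + √(L² − h²) = -16.089781 + 220.997755 = 204.907974
θ=185°: crank pin P = (r cos θ, r sin θ) = (-21.916283, -1.917426)
θ=185°: h = r sin θ − e = -1.917426 − 16 = -17.917426
θ=185°: x = r cos θ + √(L² − h²) = -21.916283 + 220.272481 = 198.356198

θ=41°: 237.5981
θ=137°: 204.9080
θ=185°: 198.3562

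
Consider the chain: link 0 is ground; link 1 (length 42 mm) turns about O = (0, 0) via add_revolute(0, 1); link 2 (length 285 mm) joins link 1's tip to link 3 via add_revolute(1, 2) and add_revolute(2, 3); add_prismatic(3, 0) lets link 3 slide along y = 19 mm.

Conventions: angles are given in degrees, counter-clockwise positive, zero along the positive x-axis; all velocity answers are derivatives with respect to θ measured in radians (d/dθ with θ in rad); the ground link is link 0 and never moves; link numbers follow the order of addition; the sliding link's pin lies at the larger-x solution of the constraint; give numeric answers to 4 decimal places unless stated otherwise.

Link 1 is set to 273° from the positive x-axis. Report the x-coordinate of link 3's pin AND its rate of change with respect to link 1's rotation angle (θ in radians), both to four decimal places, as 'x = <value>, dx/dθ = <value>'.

geometry: r = 42 mm, L = 285 mm, e = 19 mm
crank pin P = (r cos θ, r sin θ) = (2.198110, -41.942440)
h = r sin θ − e = -41.942440 − 19 = -60.942440
x = r cos θ + √(L² − h²) = 2.198110 + 278.408008 = 280.606118
dx/dθ = −r sin θ − h·r cos θ/√(L² − h²) (θ in radians; h = -60.942440) = 42.423598

x = 280.6061, dx/dθ = 42.4236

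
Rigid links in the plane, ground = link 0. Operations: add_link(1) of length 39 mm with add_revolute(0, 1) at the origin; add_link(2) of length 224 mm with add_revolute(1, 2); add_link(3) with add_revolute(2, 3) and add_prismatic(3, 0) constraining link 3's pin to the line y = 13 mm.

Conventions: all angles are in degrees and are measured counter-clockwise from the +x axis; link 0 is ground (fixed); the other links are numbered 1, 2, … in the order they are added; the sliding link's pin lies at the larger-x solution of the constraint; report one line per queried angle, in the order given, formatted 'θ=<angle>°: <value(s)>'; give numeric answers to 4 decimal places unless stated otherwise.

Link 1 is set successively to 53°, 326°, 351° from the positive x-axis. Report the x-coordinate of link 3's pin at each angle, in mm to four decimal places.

geometry: r = 39 mm, L = 224 mm, e = 13 mm
θ=53°: crank pin P = (r cos θ, r sin θ) = (23.470786, 31.146785)
θ=53°: h = r sin θ − e = 31.146785 − 13 = 18.146785
θ=53°: x = r cos θ + √(L² − h²) = 23.470786 + 223.263732 = 246.734518
θ=326°: crank pin P = (r cos θ, r sin θ) = (32.332465, -21.808523)
θ=326°: h = r sin θ − e = -21.808523 − 13 = -34.808523
θ=326°: x = r cos θ + √(L² − h²) = 32.332465 + 221.278934 = 253.611400
θ=351°: crank pin P = (r cos θ, r sin θ) = (38.519845, -6.100944)
θ=351°: h = r sin θ − e = -6.100944 − 13 = -19.100944
θ=351°: x = r cos θ + √(L² − h²) = 38.519845 + 223.184126 = 261.703971

θ=53°: 246.7345
θ=326°: 253.6114
θ=351°: 261.7040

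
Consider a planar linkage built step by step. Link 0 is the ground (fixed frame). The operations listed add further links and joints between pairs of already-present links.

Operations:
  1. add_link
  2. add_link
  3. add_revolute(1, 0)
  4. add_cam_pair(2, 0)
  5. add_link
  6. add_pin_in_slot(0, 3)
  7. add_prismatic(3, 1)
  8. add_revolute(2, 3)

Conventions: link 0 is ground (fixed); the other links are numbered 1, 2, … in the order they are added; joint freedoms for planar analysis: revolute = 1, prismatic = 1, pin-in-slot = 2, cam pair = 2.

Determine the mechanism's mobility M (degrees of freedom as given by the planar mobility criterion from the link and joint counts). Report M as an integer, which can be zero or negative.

ground; <1,0,0>
#1 <2,0,0>
#2 <3,0,0>
R:1↔0 J1 <3,1,0>
C:2↔0 J2 <3,1,1>
#3 <4,1,1>
PS:0↔3 J2 <4,1,2>
P:3↔1 J1 <4,2,2>
R:2↔3 J1 <4,3,2>
3×3 − 2×3 − 1×2 = 1

M = 1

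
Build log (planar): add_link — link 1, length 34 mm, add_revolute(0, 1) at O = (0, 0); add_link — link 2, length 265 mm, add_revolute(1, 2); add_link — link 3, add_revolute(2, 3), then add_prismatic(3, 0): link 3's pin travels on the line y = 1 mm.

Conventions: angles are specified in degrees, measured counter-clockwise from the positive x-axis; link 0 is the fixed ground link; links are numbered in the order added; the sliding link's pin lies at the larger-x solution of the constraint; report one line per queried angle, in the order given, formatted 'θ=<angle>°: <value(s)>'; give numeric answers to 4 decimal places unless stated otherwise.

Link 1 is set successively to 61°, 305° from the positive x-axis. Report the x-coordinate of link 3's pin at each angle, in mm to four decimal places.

geometry: r = 34 mm, L = 265 mm, e = 1 mm
θ=61°: crank pin P = (r cos θ, r sin θ) = (16.483527, 29.737070)
θ=61°: h = r sin θ − e = 29.737070 − 1 = 28.737070
θ=61°: x = r cos θ + √(L² − h²) = 16.483527 + 263.437243 = 279.920770
θ=305°: crank pin P = (r cos θ, r sin θ) = (19.501599, -27.851170)
θ=305°: h = r sin θ − e = -27.851170 − 1 = -28.851170
θ=305°: x = r cos θ + √(L² − h²) = 19.501599 + 263.424771 = 282.926370

θ=61°: 279.9208
θ=305°: 282.9264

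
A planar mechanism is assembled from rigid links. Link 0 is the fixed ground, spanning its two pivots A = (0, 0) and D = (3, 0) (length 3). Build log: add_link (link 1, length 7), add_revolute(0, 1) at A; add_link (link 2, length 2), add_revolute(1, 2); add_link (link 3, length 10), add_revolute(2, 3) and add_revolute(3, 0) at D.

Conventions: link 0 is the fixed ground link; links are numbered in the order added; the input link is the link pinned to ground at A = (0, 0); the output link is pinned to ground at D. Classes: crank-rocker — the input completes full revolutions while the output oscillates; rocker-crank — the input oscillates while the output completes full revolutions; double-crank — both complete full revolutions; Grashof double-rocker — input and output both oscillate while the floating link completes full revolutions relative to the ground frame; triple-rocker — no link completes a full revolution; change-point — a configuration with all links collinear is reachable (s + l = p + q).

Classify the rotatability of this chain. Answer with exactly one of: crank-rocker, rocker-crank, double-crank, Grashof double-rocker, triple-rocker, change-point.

lengths: ground=3, input=7, coupler=2, output=10
sorted: s=2 (shortest), l=10 (longest), p+q=10
s + l = 12 vs p + q = 10
s + l > p + q → non-Grashof → no link fully rotates → triple-rocker

triple-rocker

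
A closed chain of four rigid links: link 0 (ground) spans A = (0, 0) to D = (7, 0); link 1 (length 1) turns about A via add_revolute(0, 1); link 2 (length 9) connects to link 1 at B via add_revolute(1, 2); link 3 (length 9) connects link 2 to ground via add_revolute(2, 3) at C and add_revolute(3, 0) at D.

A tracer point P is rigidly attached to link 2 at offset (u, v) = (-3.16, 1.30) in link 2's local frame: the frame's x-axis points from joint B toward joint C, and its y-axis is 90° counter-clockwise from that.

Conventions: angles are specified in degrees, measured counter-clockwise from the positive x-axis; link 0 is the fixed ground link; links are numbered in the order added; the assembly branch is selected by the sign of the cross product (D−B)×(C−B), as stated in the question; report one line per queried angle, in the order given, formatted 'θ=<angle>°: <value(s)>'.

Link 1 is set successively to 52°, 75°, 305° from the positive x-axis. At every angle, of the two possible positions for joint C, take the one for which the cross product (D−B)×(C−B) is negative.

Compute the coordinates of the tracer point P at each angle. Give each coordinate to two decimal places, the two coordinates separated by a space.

A=(0,0), D=(7.00,0)
θ=52°: B = A + 1.00·(cos52°, sin52°) = (0.6157, 0.7880)
θ=52°: |BD| = 6.4328
θ=52°: circle(B,9.00) ∩ circle(D,9.00): a=3.2164, h=8.4056
θ=52°:   candidates: C₊=(4.8375,8.7363) cross=54.072; C₋=(2.7781,-7.9483) cross=-54.072
θ=52°:   branch - wants cross < 0 → take C=(2.7781,-7.9483) (cross=-54.072)
θ=52°: ex = (C−B)/|BC| = (0.2403,-0.9707); ey = (0.9707,0.2403)
θ=52°: P = B + -3.16·ex + 1.30·ey = (1.1183,4.1678)
θ=75°: B = A + 1.00·(cos75°, sin75°) = (0.2588, 0.9659)
θ=75°: |BD| = 6.8100
θ=75°: circle(B,9.00) ∩ circle(D,9.00): a=3.4050, h=8.3310
θ=75°:   candidates: C₊=(4.8111,8.7298) cross=56.735; C₋=(2.4477,-7.7638) cross=-56.735
θ=75°:   branch - wants cross < 0 → take C=(2.4477,-7.7638) (cross=-56.735)
θ=75°: ex = (C−B)/|BC| = (0.2432,-0.9700); ey = (0.9700,0.2432)
θ=75°: P = B + -3.16·ex + 1.30·ey = (0.7512,4.3472)
θ=305°: B = A + 1.00·(cos305°, sin305°) = (0.5736, -0.8192)
θ=305°: |BD| = 6.4784
θ=305°: circle(B,9.00) ∩ circle(D,9.00): a=3.2392, h=8.3969
θ=305°:   candidates: C₊=(2.7251,7.9199) cross=54.398; C₋=(4.8485,-8.7391) cross=-54.398
θ=305°:   branch - wants cross < 0 → take C=(4.8485,-8.7391) (cross=-54.398)
θ=305°: ex = (C−B)/|BC| = (0.4750,-0.8800); ey = (0.8800,0.4750)
θ=305°: P = B + -3.16·ex + 1.30·ey = (0.2166,2.5791)

θ=52°: 1.12 4.17
θ=75°: 0.75 4.35
θ=305°: 0.22 2.58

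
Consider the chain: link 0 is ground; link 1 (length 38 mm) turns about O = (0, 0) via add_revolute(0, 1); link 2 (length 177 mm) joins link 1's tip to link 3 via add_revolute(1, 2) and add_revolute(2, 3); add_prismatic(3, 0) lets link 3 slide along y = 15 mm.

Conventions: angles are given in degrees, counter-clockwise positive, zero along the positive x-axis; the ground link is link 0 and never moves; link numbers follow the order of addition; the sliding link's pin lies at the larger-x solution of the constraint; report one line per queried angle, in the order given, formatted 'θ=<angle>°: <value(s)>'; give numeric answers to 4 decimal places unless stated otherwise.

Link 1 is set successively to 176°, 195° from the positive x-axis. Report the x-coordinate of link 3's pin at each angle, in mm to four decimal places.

geometry: r = 38 mm, L = 177 mm, e = 15 mm
θ=176°: crank pin P = (r cos θ, r sin θ) = (-37.907434, 2.650746)
θ=176°: h = r sin θ − e = 2.650746 − 15 = -12.349254
θ=176°: x = r cos θ + √(L² − h²) = -37.907434 + 176.568672 = 138.661238
θ=195°: crank pin P = (r cos θ, r sin θ) = (-36.705181, -9.835124)
θ=195°: h = r sin θ − e = -9.835124 − 15 = -24.835124
θ=195°: x = r cos θ + √(L² − h²) = -36.705181 + 175.249013 = 138.543832

θ=176°: 138.6612
θ=195°: 138.5438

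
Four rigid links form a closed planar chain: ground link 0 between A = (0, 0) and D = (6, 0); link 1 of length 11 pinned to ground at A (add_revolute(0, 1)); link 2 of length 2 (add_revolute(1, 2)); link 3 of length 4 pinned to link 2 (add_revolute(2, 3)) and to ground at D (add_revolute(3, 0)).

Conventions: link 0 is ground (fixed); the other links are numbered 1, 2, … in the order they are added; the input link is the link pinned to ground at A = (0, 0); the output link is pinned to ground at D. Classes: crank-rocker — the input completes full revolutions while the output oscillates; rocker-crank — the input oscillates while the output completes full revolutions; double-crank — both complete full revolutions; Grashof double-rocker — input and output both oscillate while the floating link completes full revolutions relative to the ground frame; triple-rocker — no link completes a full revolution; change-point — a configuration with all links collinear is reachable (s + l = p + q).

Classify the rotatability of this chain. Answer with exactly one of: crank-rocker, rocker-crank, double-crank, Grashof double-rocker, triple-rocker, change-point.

lengths: ground=6, input=11, coupler=2, output=4
sorted: s=2 (shortest), l=11 (longest), p+q=10
s + l = 13 vs p + q = 10
s + l > p + q → non-Grashof → no link fully rotates → triple-rocker

triple-rocker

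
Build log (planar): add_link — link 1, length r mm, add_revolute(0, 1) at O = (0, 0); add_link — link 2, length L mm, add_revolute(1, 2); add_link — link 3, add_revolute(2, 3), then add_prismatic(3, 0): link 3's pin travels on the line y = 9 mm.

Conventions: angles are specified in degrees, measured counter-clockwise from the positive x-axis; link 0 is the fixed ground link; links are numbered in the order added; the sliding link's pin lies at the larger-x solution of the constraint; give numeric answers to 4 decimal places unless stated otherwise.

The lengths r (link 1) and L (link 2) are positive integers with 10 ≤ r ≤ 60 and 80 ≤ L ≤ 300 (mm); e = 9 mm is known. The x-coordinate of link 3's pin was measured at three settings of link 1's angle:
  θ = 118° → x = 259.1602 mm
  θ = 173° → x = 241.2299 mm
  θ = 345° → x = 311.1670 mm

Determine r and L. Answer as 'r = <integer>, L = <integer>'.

constraint per measurement: (x − r cos θ)² + (r sin θ − e)² = L²
subtracting the θ₁ and θ₂ equations cancels the r² and L² terms:
r = (x₁² − x₂²) / (2[(x₁cos θ₁ + e sin θ₁) − (x₂cos θ₂ + e sin θ₂)]) = 36.0000 → r = 36
L² = (x₁ − r cos θ₁)² + (r sin θ₁ − e)² = 76728.9800 → L = 277.0000 → L = 277
check at θ₃=345°: x = 311.1670 (printed 311.1670) ✓

r = 36, L = 277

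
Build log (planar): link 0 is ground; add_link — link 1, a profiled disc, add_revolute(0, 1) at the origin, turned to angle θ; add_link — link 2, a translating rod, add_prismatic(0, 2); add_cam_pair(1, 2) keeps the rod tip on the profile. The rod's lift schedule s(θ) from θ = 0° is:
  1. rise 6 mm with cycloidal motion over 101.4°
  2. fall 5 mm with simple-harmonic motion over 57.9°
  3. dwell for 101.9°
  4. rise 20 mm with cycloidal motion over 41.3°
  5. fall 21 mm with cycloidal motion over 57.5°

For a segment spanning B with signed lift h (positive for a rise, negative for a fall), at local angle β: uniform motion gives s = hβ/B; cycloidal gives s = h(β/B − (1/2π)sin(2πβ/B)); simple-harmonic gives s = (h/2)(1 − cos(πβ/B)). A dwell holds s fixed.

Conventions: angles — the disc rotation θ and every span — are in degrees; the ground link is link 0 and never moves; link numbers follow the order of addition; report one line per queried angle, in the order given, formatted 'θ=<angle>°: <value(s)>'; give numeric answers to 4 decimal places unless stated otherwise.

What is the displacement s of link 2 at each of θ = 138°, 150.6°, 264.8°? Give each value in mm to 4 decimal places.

seg 1 [0°–101.4°] cycloidal, h=6: full span → s += 6 → s = 6.0000
seg 2 [101.4°–159.3°] simple-harmonic, h=-5: θ=138° here. β=36.6, B=57.9. -5/2·(1 − cos(π·0.6321)) = -3.5082 → s = 2.4918
seg 2 [101.4°–159.3°] simple-harmonic, h=-5: θ=150.6° here. β=49.2, B=57.9. -5/2·(1 − cos(π·0.8497)) = -4.7266 → s = 1.2734
seg 2 [101.4°–159.3°] simple-harmonic, h=-5: full span → s += -5 → s = 1.0000
seg 3 [159.3°–261.2°] dwell: s stays 1.0000
seg 4 [261.2°–302.5°] cycloidal, h=20: θ=264.8° here. β=3.6, B=41.3. 20·(0.0872 − sin(2π·0.0872)/(2π)) = 0.0859 → s = 1.0859

θ=138°: 2.4918
θ=150.6°: 1.2734
θ=264.8°: 1.0859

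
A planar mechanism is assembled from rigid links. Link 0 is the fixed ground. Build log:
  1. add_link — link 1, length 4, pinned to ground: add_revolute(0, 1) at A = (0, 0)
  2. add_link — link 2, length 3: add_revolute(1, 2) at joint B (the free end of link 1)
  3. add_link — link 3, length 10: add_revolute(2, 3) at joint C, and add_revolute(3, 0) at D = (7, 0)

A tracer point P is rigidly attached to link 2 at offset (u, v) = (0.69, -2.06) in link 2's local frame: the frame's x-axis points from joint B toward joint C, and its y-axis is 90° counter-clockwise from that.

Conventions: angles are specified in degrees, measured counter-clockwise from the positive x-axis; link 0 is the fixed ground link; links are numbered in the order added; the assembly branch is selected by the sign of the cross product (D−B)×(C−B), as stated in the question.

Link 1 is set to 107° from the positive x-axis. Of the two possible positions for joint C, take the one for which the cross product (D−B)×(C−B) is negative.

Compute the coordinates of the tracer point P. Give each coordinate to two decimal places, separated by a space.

A=(0,0), D=(7.00,0)
B = A + 4.00·(cos107°, sin107°) = (-1.1695, 3.8252)
|BD| = 9.0207
circle(B,3.00) ∩ circle(D,10.00): a=-0.5336, h=2.9522
  candidates: C₊=(-0.4009,6.7251) cross=26.631; C₋=(-2.9046,1.3779) cross=-26.631
  branch - wants cross < 0 → take C=(-2.9046,1.3779) (cross=-26.631)
ex = (C−B)/|BC| = (-0.5784,-0.8158); ey = (0.8158,-0.5784)
P = B + 0.69·ex + -2.06·ey = (-3.2491,4.4538)

-3.25 4.45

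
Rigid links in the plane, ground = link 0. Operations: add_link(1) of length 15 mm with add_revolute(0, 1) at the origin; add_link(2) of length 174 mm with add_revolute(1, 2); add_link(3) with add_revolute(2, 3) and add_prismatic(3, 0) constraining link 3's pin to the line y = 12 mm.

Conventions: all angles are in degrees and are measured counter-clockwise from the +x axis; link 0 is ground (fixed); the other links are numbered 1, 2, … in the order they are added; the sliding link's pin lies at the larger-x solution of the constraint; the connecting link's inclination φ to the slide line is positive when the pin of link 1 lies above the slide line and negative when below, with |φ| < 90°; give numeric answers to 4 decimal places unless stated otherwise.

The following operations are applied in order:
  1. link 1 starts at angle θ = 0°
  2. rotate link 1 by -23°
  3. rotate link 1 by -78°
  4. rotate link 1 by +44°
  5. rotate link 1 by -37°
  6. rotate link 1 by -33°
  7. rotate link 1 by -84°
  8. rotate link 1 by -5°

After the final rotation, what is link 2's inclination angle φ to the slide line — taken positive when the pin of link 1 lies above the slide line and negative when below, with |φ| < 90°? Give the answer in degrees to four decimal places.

geometry: r = 15 mm, L = 174 mm, e = 12 mm; θ starts at 0°
rotate link 1 by -23°: θ ← 0° -23° = -23°
rotate link 1 by -78°: θ ← -23° -78° = -101°
rotate link 1 by +44°: θ ← -101° +44° = -57°
rotate link 1 by -37°: θ ← -57° -37° = -94°
rotate link 1 by -33°: θ ← -94° -33° = -127°
rotate link 1 by -84°: θ ← -127° -84° = -211°
rotate link 1 by -5°: θ ← -211° -5° = -216°
h = r sin θ − e = 8.816779 − 12 = -3.183221
sin φ = h / L = -3.183221 / 174 = -0.01829437
φ = arcsin(-0.01829437) = -1.048249°

-1.0482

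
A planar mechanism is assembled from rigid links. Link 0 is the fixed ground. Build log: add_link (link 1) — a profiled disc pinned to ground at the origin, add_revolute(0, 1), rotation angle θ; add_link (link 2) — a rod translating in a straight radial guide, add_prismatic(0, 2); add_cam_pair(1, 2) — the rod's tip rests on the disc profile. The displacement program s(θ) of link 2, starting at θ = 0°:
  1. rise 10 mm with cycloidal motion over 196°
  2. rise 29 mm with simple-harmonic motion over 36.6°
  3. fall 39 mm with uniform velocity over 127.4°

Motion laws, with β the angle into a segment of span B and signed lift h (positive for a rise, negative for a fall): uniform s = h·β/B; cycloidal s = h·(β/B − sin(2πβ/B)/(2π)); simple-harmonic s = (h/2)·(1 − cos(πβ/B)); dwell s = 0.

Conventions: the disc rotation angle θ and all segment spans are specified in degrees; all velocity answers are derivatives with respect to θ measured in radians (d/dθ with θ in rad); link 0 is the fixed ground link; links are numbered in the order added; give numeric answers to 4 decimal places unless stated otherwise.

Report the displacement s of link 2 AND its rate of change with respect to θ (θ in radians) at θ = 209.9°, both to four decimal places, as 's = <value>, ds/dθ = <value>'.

seg 1 [0°–196°] cycloidal, h=10: full span → s += 10 → s = 10.0000
seg 2 [196°–232.6°] simple-harmonic, h=29: θ=209.9° here. β=13.9, B=36.6. 29/2·(1 − cos(π·0.3798)) = 9.1529 → s = 19.1529
velocity in seg [196°–232.6°] (simple-harmonic), θ in radians: β = 13.9° = 0.2426 rad, B = 36.6° = 0.6388 rad; ds/dθ = (πh/(2B)) sin(πβ/B) = (π·29/(2·0.6388)) sin(π·0.3798) = 66.285691 mm/rad

s = 19.1529, ds/dθ = 66.2857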